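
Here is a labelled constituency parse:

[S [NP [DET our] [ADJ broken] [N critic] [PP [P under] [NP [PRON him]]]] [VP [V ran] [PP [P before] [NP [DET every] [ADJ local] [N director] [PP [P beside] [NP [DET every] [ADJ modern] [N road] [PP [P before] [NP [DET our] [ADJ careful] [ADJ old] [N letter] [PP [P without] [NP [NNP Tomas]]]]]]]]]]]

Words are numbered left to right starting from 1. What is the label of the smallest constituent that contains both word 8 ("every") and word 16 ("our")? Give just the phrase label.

NP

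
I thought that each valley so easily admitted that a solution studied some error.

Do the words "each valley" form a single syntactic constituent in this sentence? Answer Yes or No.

"each valley" is exactly the noun phrase [NP each valley], a complete constituent.

Yes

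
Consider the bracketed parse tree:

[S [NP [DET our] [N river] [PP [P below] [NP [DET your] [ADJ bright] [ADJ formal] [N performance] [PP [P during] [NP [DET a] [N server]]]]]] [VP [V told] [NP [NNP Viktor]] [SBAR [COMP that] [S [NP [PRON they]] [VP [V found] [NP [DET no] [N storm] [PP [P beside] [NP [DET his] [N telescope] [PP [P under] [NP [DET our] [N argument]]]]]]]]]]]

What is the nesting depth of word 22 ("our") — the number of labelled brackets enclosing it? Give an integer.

The word sits inside DET, which is inside NP, inside PP, inside NP, inside PP, inside NP, inside VP, inside S, inside SBAR, inside VP, inside S — 11 brackets in all.

11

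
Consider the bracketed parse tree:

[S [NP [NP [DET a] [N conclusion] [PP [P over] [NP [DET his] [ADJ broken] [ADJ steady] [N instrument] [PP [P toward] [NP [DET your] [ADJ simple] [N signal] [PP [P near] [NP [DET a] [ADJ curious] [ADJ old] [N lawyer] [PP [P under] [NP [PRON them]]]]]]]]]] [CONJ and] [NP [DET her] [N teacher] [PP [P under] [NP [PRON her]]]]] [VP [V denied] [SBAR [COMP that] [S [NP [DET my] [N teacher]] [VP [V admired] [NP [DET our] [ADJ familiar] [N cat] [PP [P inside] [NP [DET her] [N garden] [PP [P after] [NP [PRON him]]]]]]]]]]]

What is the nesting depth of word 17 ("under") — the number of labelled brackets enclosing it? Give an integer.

11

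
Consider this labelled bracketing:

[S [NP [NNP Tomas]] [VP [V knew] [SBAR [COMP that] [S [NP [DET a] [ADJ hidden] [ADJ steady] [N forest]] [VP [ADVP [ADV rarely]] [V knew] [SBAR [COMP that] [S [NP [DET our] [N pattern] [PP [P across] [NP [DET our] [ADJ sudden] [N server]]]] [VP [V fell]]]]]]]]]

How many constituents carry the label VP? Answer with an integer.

3

Scanning left to right, an opening `[VP` appears at word positions 2, 8, 17 — 3 in total.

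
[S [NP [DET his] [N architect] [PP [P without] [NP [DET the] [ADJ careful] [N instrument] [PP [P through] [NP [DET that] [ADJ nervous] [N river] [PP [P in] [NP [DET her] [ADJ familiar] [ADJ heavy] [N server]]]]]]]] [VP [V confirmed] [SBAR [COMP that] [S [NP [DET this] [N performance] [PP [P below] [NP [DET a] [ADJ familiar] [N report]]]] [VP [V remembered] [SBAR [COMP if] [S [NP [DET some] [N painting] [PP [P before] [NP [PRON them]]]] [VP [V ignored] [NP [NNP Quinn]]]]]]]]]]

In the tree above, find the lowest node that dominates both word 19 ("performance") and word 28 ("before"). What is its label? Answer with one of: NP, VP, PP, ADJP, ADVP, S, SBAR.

S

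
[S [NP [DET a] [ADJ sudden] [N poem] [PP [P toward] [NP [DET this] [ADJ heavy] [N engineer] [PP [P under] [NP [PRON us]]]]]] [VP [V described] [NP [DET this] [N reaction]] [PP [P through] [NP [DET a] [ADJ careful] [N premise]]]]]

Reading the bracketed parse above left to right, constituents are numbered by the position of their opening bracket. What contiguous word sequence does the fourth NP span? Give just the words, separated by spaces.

this reaction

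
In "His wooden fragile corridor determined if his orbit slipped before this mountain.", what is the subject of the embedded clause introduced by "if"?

The subject of the embedded clause introduced by "if" is the NP immediately before the verb "slipped": "his orbit".

his orbit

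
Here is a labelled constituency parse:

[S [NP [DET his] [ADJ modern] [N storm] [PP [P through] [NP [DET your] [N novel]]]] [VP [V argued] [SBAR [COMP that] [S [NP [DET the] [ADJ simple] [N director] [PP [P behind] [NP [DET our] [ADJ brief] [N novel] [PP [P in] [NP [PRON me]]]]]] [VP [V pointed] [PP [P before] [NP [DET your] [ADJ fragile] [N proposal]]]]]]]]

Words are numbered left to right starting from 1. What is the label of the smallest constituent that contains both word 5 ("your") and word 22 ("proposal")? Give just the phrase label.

S

Both words fall inside [S his modern storm through your novel argued that the simple director behind our brief novel in me pointed before your fragile proposal] (words 1–22), and no smaller constituent contains them both. Label: S.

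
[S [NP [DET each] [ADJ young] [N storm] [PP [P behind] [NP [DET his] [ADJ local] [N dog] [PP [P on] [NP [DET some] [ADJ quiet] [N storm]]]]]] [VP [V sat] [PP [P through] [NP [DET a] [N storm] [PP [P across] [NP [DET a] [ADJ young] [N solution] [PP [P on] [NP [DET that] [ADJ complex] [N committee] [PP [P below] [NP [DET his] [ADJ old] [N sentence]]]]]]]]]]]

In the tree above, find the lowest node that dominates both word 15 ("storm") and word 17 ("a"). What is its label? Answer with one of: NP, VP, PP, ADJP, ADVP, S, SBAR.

NP

Word 15 lies under S → VP → PP → NP → N; word 17 lies under S → VP → PP → NP → PP → NP → DET. The lowest shared node is the NP.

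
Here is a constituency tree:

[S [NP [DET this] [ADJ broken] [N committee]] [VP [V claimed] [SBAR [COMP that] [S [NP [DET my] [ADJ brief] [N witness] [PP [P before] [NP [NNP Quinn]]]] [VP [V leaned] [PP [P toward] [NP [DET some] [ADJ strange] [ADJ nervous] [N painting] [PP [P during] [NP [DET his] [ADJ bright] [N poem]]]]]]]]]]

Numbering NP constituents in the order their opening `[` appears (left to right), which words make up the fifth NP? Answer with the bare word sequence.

his bright poem

The NP opening brackets appear, in order, over: "this broken committee"; "my brief witness before Quinn"; "Quinn"; "some strange nervous painting during his bright poem"; "his bright poem". The fifth one spans "his bright poem".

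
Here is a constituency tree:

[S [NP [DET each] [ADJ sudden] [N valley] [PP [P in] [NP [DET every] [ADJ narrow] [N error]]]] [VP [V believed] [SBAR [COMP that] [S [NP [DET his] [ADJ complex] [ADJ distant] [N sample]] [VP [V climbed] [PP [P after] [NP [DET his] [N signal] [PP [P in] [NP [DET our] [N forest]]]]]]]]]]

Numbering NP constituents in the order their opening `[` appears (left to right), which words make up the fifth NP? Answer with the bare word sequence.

our forest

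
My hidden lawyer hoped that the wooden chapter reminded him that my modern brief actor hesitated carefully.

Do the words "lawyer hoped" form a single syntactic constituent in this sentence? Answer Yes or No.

No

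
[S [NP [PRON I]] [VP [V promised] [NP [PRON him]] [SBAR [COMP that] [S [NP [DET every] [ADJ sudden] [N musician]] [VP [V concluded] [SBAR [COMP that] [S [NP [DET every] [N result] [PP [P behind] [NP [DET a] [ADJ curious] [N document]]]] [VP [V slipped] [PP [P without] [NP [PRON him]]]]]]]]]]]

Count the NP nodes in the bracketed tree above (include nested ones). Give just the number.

6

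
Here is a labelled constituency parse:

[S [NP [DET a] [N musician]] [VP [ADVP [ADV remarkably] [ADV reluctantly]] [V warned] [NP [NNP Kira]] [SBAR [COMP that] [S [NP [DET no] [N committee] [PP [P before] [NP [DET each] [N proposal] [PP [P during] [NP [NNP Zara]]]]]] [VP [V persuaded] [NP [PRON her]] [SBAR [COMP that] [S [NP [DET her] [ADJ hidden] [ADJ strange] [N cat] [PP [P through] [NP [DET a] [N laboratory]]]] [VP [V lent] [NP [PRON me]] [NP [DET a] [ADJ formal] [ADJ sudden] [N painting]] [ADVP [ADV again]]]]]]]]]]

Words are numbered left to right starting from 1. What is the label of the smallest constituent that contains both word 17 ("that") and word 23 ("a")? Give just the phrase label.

Both words fall inside [SBAR that her hidden strange cat through a laboratory lent me a formal sudden painting again] (words 17–31), and no smaller constituent contains them both. Label: SBAR.

SBAR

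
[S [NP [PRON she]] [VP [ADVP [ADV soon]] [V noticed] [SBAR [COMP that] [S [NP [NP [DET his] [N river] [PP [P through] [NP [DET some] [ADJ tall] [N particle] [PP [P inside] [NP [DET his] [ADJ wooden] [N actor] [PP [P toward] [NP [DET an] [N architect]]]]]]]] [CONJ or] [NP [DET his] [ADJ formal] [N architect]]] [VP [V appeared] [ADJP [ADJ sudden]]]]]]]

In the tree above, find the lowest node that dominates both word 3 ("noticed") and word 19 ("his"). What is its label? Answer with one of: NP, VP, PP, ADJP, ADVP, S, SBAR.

The smallest bracket enclosing both words is [VP soon noticed that his river through some tall particle inside his wooden actor toward an architect or his formal architect appeared sudden], so the label is VP.

VP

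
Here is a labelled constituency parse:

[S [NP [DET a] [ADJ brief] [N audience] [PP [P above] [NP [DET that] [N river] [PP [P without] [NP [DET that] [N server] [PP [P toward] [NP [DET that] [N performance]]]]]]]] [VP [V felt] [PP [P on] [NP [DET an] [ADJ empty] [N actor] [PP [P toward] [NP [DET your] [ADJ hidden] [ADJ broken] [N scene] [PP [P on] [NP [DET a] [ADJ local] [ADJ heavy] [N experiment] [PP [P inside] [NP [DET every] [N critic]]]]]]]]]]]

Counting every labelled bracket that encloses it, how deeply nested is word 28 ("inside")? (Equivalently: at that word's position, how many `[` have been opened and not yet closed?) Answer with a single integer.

10

The word sits inside P, which is inside PP, inside NP, inside PP, inside NP, inside PP, inside NP, inside PP, inside VP, inside S — 10 brackets in all.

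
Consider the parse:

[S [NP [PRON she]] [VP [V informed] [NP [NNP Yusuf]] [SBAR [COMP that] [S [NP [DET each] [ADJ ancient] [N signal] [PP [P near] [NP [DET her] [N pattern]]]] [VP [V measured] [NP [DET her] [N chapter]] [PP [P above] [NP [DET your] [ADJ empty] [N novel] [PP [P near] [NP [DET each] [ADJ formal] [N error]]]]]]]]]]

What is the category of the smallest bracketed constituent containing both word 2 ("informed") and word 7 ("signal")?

Word 2 lies under S → VP → V; word 7 lies under S → VP → SBAR → S → NP → N. The lowest shared node is the VP.

VP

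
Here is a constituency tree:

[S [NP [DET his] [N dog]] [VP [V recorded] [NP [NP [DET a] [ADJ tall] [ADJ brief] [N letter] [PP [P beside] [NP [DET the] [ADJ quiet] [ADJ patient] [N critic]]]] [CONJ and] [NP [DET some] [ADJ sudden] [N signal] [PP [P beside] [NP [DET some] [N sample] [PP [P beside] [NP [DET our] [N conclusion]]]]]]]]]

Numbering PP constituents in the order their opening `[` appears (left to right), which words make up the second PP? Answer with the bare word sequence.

beside some sample beside our conclusion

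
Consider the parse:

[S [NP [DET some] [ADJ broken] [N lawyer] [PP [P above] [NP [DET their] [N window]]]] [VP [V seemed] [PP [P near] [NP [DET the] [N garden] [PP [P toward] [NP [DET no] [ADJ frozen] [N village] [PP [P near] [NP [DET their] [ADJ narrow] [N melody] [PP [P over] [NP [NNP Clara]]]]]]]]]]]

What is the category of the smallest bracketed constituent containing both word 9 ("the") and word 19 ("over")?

NP

The smallest bracket enclosing both words is [NP the garden toward no frozen village near their narrow melody over Clara], so the label is NP.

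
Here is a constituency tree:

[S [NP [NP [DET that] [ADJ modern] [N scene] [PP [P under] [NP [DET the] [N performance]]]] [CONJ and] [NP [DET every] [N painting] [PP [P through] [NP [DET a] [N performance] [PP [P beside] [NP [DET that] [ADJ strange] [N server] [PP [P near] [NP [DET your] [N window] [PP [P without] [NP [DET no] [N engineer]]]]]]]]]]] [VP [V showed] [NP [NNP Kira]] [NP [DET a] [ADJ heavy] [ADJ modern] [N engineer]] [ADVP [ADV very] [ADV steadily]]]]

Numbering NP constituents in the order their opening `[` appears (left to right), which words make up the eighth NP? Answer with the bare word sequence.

Opening `[NP` markers occur at word positions 1, 1, 5, 8, 11, 14, 18, 21, 24, 25; the eighth of these opens the constituent [NP no engineer].

no engineer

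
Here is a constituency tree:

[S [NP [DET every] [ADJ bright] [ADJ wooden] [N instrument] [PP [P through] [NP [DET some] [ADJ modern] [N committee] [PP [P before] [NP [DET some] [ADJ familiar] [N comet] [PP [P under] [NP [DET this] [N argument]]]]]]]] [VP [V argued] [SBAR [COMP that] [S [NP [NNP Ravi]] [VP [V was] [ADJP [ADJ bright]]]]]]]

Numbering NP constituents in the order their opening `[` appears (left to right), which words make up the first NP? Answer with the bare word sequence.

Opening `[NP` markers occur at word positions 1, 6, 10, 14, 18; the first of these opens the constituent [NP every bright wooden instrument through some modern committee before some familiar comet under this argument].

every bright wooden instrument through some modern committee before some familiar comet under this argument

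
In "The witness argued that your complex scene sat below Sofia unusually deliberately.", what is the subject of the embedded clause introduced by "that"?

The subject of the embedded clause introduced by "that" is the NP immediately before the verb "sat": "your complex scene".

your complex scene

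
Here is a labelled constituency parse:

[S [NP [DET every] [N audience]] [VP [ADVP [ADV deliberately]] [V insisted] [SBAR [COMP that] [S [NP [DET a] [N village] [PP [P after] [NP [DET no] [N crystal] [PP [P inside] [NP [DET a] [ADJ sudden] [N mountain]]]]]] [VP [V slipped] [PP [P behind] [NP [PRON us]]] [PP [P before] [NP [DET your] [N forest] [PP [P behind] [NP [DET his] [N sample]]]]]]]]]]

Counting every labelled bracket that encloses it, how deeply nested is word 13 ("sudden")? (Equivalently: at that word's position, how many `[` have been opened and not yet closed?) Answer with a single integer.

10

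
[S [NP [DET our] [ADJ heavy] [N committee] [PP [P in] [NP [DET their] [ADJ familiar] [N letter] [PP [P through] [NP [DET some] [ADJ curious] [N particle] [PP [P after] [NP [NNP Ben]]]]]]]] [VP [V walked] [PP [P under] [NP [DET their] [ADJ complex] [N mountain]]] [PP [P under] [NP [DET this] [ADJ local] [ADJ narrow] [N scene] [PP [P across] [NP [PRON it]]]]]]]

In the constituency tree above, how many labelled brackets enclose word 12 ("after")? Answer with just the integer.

8

Counting open brackets not yet closed at "after": [S [NP [PP [NP [PP [NP [PP [P = 8.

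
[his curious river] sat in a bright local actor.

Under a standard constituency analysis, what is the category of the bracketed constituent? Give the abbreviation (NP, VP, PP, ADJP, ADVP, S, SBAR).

NP

The bracketed span "his curious river" is headed by "river", making it a noun phrase (NP).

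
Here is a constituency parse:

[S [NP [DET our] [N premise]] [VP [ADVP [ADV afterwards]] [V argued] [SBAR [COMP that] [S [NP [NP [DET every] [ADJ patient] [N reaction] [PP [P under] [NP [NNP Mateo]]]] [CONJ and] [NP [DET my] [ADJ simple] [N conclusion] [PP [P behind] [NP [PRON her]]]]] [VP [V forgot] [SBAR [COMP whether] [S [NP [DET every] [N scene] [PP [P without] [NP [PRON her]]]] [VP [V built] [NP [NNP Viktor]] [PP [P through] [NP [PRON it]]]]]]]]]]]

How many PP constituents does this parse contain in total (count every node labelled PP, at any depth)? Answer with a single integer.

4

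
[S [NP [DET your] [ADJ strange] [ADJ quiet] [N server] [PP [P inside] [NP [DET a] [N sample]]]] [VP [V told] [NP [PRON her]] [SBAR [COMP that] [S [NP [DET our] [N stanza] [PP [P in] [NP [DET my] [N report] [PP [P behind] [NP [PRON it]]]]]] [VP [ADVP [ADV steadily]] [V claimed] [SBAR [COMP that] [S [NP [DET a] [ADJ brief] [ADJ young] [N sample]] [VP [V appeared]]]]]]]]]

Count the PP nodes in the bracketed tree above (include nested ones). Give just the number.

Listing each PP by its span: [PP inside a sample]; [PP in my report behind it]; [PP behind it] — that makes 3.

3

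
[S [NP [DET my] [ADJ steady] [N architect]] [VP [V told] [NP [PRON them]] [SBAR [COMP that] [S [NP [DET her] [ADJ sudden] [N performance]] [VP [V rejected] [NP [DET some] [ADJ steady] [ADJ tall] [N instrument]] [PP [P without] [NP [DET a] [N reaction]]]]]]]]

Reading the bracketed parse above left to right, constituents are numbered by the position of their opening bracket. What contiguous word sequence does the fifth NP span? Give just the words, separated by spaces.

Opening `[NP` markers occur at word positions 1, 5, 7, 11, 16; the fifth of these opens the constituent [NP a reaction].

a reaction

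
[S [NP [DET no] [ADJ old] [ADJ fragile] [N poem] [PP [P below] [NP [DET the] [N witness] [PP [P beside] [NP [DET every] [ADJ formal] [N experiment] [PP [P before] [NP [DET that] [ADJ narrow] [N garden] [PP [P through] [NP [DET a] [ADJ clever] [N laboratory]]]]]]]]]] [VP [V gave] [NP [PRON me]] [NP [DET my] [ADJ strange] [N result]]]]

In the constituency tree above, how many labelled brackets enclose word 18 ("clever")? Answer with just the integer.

Path from the root down to the word: S → NP → PP → NP → PP → NP → PP → NP → PP → NP → ADJ. That is 11 enclosing brackets.

11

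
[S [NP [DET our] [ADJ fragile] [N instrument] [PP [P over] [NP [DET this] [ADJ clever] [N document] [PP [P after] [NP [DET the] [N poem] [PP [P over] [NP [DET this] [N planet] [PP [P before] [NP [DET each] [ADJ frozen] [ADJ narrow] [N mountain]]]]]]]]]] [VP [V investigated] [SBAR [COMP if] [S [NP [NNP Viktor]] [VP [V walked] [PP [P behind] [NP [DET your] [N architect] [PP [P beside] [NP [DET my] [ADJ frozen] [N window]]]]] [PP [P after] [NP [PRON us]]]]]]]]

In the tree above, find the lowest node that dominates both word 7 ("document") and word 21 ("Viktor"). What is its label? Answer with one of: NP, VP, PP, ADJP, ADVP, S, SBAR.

Both words fall inside [S our fragile instrument over this clever document after the poem over this planet before each frozen narrow mountain investigated if Viktor walked behind your architect beside my frozen window after us] (words 1–31), and no smaller constituent contains them both. Label: S.

S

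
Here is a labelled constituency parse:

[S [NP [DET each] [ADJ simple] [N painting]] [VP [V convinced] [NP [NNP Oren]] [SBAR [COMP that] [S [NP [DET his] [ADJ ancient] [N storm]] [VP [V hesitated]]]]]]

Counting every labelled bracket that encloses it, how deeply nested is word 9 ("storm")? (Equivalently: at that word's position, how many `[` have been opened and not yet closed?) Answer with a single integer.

Path from the root down to the word: S → VP → SBAR → S → NP → N. That is 6 enclosing brackets.

6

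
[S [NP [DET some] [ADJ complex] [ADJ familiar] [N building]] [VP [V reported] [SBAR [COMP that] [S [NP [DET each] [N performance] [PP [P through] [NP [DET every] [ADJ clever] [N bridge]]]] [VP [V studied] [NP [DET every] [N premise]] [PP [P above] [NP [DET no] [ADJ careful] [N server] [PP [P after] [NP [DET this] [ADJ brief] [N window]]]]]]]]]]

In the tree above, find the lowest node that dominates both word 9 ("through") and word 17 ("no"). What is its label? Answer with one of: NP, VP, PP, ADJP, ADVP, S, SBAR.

Word 9 lies under S → VP → SBAR → S → NP → PP → P; word 17 lies under S → VP → SBAR → S → VP → PP → NP → DET. The lowest shared node is the S.

S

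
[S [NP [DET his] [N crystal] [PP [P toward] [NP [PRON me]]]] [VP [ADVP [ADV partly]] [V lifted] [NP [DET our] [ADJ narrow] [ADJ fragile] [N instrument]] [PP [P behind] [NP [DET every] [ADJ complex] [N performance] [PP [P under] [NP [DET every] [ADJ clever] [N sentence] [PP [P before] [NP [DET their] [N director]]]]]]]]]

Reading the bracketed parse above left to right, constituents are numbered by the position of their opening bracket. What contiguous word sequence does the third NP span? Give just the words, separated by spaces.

Opening `[NP` markers occur at word positions 1, 4, 7, 12, 16, 20; the third of these opens the constituent [NP our narrow fragile instrument].

our narrow fragile instrument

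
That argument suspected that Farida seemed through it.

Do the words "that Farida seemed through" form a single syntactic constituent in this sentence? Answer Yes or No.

"that" belongs to the complementizer "that" while "through" belongs to the clause "Farida seemed through it"; a span that runs across that boundary is not a single phrase.

No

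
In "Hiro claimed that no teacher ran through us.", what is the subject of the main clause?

"Hiro" is the NP that combines with the VP headed by "claimed" to form the main clause — the subject.

Hiro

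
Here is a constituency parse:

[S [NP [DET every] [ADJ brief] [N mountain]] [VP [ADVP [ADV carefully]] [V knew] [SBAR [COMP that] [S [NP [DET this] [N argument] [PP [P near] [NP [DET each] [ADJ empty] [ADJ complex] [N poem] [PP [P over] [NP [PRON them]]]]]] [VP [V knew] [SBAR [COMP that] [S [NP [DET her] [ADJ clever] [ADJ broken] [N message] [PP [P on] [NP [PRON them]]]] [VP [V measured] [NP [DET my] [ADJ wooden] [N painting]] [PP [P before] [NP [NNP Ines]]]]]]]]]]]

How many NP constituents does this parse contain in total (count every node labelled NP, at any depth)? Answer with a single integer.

The NP constituents are: [NP every brief mountain]; [NP this argument near each empty complex poem over them]; [NP each empty complex poem over them]; [NP them]; [NP her clever broken message on them]; [NP them] …. Total: 8.

8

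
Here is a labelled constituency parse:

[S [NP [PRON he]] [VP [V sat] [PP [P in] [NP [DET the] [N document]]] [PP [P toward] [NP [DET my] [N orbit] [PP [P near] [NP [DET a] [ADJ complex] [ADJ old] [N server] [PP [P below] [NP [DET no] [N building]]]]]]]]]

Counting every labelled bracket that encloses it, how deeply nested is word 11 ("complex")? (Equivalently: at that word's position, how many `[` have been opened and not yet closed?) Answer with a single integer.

Path from the root down to the word: S → VP → PP → NP → PP → NP → ADJ. That is 7 enclosing brackets.

7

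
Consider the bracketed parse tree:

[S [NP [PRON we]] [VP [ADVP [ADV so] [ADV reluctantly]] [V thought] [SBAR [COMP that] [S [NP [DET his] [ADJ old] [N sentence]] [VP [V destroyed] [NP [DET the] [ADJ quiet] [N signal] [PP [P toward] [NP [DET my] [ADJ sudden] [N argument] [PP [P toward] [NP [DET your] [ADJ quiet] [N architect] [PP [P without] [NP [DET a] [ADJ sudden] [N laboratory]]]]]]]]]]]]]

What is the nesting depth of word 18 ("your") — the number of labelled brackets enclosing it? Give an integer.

11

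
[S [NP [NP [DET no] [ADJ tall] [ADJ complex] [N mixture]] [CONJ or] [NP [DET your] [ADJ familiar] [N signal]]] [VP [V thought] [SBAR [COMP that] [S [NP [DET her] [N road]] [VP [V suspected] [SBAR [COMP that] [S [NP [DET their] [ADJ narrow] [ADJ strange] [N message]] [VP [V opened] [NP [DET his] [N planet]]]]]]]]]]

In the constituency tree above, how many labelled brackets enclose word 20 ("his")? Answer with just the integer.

10

Path from the root down to the word: S → VP → SBAR → S → VP → SBAR → S → VP → NP → DET. That is 10 enclosing brackets.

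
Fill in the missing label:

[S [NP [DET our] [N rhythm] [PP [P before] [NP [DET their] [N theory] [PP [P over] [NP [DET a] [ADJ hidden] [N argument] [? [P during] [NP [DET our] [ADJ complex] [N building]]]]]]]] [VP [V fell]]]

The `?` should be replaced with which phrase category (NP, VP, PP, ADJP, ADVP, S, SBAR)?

The `?` node immediately contains: P 'during', NP. That is the internal structure of a prepositional phrase, so the label is PP.

PP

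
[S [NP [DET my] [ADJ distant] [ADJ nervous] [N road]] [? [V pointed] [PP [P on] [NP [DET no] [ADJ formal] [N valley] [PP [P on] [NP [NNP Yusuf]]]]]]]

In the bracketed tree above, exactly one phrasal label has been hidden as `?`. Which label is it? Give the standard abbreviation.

VP

A constituent whose immediate children are V 'pointed', PP is a verb phrase: VP.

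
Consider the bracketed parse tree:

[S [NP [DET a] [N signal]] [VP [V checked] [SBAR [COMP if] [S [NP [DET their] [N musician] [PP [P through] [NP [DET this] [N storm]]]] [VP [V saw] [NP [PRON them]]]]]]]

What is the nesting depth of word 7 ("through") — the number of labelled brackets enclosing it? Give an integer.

7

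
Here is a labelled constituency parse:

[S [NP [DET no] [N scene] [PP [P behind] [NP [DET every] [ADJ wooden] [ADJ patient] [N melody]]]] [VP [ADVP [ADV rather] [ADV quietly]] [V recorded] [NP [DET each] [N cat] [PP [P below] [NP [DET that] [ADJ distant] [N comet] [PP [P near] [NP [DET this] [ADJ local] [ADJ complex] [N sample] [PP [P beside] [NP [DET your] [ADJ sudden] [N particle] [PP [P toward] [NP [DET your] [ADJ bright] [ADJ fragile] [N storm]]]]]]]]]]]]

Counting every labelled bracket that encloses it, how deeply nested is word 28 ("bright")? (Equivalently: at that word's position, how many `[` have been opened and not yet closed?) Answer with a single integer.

12

Counting open brackets not yet closed at "bright": [S [VP [NP [PP [NP [PP [NP [PP [NP [PP [NP [ADJ = 12.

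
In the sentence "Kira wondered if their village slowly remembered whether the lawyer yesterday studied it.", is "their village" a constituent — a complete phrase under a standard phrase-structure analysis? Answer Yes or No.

"their village" is exactly the noun phrase [NP their village], a complete constituent.

Yes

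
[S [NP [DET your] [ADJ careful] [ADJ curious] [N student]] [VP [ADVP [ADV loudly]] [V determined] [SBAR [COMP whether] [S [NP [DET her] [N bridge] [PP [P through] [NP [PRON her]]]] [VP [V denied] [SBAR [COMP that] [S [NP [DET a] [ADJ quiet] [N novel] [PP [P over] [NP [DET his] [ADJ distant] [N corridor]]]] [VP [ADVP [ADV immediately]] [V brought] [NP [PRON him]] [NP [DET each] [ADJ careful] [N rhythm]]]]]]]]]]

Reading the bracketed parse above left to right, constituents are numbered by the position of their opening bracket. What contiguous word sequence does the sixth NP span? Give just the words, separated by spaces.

him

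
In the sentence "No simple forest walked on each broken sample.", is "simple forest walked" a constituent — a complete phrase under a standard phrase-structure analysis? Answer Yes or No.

No

"simple" belongs to the noun phrase "no simple forest" while "walked" belongs to the verb phrase "walked on each broken sample"; a span that runs across that boundary is not a single phrase.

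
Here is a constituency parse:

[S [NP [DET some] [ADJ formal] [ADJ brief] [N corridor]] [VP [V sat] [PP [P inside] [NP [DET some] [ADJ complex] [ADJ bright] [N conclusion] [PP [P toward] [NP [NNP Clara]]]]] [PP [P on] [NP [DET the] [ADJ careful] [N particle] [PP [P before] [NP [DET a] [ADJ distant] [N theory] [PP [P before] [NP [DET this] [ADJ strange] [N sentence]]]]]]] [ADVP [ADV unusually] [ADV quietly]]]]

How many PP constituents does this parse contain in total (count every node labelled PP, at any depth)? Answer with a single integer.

5

Scanning left to right, an opening `[PP` appears at word positions 6, 11, 13, 17, 21 — 5 in total.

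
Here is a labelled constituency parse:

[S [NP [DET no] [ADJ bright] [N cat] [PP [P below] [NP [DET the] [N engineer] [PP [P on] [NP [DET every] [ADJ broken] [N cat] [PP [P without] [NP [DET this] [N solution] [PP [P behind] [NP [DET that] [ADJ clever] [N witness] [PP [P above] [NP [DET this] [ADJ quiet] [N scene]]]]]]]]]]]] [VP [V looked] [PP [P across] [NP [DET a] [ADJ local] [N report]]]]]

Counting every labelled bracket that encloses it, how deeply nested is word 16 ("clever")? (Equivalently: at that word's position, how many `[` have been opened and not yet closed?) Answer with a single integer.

Counting open brackets not yet closed at "clever": [S [NP [PP [NP [PP [NP [PP [NP [PP [NP [ADJ = 11.

11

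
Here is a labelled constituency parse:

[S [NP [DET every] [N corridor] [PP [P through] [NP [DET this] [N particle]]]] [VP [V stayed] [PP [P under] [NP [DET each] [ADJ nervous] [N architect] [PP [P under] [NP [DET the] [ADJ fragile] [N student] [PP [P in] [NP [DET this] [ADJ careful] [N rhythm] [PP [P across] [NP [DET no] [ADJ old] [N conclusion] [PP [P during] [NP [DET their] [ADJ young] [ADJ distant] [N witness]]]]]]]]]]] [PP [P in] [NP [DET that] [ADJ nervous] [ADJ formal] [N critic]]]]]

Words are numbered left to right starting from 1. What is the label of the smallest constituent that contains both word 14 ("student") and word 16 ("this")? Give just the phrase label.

NP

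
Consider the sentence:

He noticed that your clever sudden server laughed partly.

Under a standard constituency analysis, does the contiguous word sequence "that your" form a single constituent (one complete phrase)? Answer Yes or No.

The smallest constituent containing the whole sequence is the subordinate clause [SBAR that your clever sudden server laughed partly], but the sequence is only part of it — it straddles the boundary between complementizer "that" and clause "your clever sudden server laughed partly".

No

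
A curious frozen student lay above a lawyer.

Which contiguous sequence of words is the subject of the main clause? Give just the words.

In the main clause the verb is "lay"; the NP preceding it, "a curious frozen student", is the subject.

a curious frozen student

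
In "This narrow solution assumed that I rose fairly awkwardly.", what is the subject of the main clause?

this narrow solution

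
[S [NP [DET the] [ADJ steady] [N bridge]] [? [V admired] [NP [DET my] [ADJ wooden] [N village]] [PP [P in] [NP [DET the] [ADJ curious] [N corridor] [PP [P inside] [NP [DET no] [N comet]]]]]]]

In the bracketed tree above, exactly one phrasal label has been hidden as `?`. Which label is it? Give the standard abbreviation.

VP

The `?` node immediately contains: V 'admired', NP, PP. That is the internal structure of a verb phrase, so the label is VP.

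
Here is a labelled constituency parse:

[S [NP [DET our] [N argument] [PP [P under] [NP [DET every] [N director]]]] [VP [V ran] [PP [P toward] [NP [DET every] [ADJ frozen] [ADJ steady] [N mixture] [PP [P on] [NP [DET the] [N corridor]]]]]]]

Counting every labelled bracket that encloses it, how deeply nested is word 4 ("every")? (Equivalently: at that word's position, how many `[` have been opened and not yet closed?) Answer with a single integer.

5

Counting open brackets not yet closed at "every": [S [NP [PP [NP [DET = 5.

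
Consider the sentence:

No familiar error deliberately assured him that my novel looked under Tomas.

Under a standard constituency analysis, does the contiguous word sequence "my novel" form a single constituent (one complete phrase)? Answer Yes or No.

Yes

The sequence corresponds to a single NP node — the noun phrase "my novel".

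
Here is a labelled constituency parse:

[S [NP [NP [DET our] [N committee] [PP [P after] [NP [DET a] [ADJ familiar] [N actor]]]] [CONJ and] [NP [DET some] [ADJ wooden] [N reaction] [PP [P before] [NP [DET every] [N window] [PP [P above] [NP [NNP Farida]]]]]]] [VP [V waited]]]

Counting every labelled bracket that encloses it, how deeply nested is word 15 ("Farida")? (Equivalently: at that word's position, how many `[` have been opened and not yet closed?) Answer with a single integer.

8

Path from the root down to the word: S → NP → NP → PP → NP → PP → NP → NNP. That is 8 enclosing brackets.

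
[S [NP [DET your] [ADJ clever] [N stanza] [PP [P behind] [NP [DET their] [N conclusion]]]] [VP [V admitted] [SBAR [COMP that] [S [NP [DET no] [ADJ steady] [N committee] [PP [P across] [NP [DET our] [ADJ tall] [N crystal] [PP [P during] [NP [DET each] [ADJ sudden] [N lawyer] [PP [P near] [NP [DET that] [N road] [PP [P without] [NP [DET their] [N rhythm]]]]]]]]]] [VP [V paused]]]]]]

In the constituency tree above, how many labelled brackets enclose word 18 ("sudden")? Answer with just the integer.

10

Counting open brackets not yet closed at "sudden": [S [VP [SBAR [S [NP [PP [NP [PP [NP [ADJ = 10.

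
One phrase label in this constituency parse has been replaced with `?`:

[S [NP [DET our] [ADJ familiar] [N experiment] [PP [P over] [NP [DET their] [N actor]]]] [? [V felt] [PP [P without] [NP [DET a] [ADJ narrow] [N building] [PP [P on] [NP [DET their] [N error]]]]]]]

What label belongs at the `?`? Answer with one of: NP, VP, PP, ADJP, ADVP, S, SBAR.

Looking at what the `?` directly dominates — V 'felt', PP — this is a verb phrase (VP).

VP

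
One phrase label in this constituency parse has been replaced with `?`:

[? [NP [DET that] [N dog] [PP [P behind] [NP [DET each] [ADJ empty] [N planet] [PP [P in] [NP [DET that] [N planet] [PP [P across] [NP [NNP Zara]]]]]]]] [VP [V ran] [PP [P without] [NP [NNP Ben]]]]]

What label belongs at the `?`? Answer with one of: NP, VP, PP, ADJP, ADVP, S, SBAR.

S

The `?` node immediately contains: NP, VP. That is the internal structure of a clause, so the label is S.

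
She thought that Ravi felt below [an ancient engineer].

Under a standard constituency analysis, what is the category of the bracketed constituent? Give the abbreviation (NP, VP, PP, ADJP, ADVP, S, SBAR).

NP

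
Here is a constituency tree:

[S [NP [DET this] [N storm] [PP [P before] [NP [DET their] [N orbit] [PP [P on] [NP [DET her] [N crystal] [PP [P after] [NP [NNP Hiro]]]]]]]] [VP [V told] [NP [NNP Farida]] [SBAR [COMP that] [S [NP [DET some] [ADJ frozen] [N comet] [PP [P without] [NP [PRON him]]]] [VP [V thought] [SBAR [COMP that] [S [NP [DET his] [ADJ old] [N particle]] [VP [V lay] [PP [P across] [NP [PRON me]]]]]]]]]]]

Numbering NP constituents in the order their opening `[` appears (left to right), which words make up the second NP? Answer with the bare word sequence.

In left-to-right order the NP constituents are "this storm before their orbit on her crystal after Hiro"; "their orbit on her crystal after Hiro"; "her crystal after Hiro"; "Hiro"; "Farida"; "some frozen comet without him"; "him"; "his old particle"; "me". Number 2 is "their orbit on her crystal after Hiro".

their orbit on her crystal after Hiro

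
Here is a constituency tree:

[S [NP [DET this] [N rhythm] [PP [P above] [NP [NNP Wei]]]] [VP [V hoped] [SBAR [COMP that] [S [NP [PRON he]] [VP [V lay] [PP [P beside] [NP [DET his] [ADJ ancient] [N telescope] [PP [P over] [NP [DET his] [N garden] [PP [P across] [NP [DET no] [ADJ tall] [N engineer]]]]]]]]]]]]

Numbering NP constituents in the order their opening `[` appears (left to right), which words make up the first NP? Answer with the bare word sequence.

In left-to-right order the NP constituents are "this rhythm above Wei"; "Wei"; "he"; "his ancient telescope over his garden across no tall engineer"; "his garden across no tall engineer"; "no tall engineer". Number 1 is "this rhythm above Wei".

this rhythm above Wei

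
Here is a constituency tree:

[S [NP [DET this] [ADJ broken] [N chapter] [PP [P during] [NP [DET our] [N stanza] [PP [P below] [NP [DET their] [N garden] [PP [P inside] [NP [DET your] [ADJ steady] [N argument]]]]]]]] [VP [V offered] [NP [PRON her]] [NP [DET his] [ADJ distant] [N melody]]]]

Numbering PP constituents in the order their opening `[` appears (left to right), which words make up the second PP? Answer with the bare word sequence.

In left-to-right order the PP constituents are "during our stanza below their garden inside your steady argument"; "below their garden inside your steady argument"; "inside your steady argument". Number 2 is "below their garden inside your steady argument".

below their garden inside your steady argument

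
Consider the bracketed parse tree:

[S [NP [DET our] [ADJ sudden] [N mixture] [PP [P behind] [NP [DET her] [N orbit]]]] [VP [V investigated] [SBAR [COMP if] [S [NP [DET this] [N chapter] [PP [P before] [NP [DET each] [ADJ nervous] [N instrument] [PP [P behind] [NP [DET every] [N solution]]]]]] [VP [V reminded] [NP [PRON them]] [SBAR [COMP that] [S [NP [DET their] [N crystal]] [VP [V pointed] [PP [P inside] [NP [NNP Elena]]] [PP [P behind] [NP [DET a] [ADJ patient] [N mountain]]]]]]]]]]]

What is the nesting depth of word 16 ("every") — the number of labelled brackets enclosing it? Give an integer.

The word sits inside DET, which is inside NP, inside PP, inside NP, inside PP, inside NP, inside S, inside SBAR, inside VP, inside S — 10 brackets in all.

10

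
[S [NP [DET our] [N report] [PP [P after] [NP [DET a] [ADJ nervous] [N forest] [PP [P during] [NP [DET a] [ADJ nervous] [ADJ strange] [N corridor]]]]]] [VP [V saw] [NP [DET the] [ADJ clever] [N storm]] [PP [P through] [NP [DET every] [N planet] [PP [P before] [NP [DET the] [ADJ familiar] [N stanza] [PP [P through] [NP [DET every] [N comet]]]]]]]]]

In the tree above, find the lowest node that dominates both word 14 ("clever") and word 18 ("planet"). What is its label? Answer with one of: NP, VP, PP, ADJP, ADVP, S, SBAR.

VP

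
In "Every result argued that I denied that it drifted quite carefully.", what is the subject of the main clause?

every result

In the main clause the verb is "argued"; the NP preceding it, "every result", is the subject.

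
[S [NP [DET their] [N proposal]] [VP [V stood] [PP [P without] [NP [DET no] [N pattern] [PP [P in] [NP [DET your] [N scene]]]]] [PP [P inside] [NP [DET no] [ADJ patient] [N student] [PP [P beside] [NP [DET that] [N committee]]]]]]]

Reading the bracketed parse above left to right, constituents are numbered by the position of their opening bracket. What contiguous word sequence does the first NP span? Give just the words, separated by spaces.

their proposal

In left-to-right order the NP constituents are "their proposal"; "no pattern in your scene"; "your scene"; "no patient student beside that committee"; "that committee". Number 1 is "their proposal".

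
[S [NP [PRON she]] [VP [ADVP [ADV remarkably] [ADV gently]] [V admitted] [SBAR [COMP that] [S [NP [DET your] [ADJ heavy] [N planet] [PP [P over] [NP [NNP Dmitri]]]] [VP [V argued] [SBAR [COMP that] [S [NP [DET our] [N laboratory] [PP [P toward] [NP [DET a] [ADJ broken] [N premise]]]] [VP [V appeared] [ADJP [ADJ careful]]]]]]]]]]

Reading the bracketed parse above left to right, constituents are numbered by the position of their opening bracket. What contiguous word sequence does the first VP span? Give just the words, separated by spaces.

Opening `[VP` markers occur at word positions 2, 11, 19; the first of these opens the constituent [VP remarkably gently admitted that your heavy planet over Dmitri argued that our laboratory toward a broken premise appeared careful].

remarkably gently admitted that your heavy planet over Dmitri argued that our laboratory toward a broken premise appeared careful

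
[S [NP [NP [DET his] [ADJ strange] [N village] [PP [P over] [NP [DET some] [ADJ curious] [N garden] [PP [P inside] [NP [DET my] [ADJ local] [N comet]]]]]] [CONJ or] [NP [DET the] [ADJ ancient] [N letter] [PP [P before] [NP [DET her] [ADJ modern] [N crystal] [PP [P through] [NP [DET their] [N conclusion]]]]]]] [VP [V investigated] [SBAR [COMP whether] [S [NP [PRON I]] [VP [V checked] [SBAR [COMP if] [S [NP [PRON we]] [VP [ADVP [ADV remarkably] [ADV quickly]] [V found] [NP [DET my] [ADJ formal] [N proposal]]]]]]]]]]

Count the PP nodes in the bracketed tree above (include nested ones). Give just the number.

4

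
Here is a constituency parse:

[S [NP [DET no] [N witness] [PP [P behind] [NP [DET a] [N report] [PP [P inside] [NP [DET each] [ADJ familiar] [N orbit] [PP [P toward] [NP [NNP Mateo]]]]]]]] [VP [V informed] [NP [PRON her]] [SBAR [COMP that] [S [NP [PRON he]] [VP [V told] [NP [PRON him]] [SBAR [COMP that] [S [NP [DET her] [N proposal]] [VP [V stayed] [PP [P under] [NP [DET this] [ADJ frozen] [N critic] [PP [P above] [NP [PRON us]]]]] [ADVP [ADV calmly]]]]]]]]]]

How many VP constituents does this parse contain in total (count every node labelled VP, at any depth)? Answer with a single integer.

3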